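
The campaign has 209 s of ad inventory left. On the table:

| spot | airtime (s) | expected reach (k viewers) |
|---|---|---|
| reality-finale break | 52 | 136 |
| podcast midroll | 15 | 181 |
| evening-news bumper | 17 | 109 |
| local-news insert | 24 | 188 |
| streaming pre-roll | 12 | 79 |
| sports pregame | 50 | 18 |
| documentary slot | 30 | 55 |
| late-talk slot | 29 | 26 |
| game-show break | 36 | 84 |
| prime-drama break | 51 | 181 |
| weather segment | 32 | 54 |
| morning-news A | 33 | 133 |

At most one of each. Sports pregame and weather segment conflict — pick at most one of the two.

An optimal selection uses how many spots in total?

Best achievable expected reach is 1007.
reality-finale break + podcast midroll + evening-news bumper + local-news insert + streaming pre-roll + prime-drama break + morning-news A hits 1007 at 204 s.
Any selection reaching 1007 contains exactly 7 spots.

7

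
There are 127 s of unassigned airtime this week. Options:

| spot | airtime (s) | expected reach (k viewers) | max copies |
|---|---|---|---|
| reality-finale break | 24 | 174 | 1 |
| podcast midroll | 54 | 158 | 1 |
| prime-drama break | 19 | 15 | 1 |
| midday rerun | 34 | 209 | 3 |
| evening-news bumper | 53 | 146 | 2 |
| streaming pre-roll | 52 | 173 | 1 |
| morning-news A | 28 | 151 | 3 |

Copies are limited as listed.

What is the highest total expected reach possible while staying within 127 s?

By expected reach per s: reality-finale break 7.25, midday rerun 6.15, morning-news A 5.39 lead.
The ratio ordering already packs tightly: reality-finale break + 3×midday rerun, 126 s, 801.
Every other selection either busts 127 s or exceeds an availability limit or fails to beat 801.

801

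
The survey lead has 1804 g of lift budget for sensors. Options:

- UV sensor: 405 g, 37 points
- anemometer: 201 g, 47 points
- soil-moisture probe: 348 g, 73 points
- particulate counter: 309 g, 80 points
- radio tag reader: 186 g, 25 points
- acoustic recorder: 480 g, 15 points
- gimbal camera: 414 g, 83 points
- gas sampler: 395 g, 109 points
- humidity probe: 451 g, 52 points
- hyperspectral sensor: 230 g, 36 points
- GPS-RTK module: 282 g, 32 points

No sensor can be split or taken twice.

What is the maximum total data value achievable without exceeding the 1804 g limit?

Ranking by ratio (data value/g): gas sampler 0.28, particulate counter 0.26, anemometer 0.23, soil-moisture probe 0.21.
Best packing: anemometer + soil-moisture probe + particulate counter + gimbal camera + gas sampler — 1667 g, 392 total.
Next best is soil-moisture probe + particulate counter + gimbal camera + gas sampler + hyperspectral sensor at 381 (1696 g) — short by 11.

392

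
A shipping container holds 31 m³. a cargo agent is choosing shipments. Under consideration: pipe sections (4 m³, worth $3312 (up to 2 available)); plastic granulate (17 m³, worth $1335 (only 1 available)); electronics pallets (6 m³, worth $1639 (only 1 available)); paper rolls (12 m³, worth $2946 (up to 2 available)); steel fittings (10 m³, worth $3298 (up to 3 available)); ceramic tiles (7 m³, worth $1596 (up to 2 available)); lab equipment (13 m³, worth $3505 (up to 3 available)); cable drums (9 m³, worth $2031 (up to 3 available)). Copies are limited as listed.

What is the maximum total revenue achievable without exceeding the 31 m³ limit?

Filling by ratio: 2×pipe sections + 2×steel fittings for 13220, with 3 m³ left unused.
The 10 m³ tied up in steel fittings is better spent on lab equipment — total rises to 13427 (31 m³).
No other feasible combination exceeds 13427.

13427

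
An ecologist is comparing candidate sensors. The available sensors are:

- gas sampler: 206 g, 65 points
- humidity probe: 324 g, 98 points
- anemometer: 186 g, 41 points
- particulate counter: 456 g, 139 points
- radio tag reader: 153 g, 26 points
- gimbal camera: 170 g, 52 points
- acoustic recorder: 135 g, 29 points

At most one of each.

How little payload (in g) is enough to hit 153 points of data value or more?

530

Minimise g subject to total data value ≥ 153.
Taking gas sampler + humidity probe gives 163 (≥ 153) for 530 g.
No combination under 530 g hits 153.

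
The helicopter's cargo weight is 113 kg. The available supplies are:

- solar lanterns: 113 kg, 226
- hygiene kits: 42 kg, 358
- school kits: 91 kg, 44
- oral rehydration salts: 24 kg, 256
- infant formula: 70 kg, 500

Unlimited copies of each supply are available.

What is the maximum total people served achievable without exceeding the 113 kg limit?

1024

By people served per kg: oral rehydration salts 10.67, hygiene kits 8.52, infant formula 7.14 lead.
Best packing: 4×oral rehydration salts — 96 kg, 1024 total.
The spare 17 kg is too small for any remaining supply, and no exchange beats 1024.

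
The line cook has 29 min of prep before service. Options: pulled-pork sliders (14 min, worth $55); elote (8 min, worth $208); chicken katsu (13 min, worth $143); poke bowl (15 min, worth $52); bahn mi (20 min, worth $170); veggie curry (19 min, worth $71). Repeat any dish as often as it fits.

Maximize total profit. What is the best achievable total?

624

Ranking by ratio (profit/min): elote 26.00, chicken katsu 11.00, bahn mi 8.50, pulled-pork sliders 3.93.
The ratio ordering already packs tightly: 3×elote, 24 min, 624.
No other feasible combination exceeds 624.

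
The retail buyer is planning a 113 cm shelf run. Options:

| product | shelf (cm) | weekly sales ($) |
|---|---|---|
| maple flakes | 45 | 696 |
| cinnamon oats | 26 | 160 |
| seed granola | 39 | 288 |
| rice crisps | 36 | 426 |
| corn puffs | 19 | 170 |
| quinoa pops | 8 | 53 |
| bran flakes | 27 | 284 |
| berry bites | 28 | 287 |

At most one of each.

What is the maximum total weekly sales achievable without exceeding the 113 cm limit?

1409

Greedy by ratio would take maple flakes + rice crisps + bran flakes: 108 cm used, total 1406.
Replace bran flakes with berry bites: the trade gains 3 net, giving 1409 at 109 cm.
The closest alternative, maple flakes + rice crisps + bran flakes, reaches only 1406.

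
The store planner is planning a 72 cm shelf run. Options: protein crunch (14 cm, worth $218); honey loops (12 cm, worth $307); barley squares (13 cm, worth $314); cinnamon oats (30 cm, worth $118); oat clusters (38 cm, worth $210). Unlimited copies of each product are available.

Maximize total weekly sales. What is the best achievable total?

1842

6×honey loops uses 72 of the 72 cm and totals 1842.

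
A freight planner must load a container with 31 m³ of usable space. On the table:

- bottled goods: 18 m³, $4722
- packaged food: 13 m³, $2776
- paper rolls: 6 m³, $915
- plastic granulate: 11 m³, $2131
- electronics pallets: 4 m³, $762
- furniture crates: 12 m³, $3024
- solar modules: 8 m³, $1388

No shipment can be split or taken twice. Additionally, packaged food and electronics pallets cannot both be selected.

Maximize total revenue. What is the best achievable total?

By revenue per m³: bottled goods 262.33, furniture crates 252.00, packaged food 213.54 lead.
Bottled goods + furniture crates uses 30 of the 31 m³ and totals 7746.
No other feasible combination exceeds 7746.

7746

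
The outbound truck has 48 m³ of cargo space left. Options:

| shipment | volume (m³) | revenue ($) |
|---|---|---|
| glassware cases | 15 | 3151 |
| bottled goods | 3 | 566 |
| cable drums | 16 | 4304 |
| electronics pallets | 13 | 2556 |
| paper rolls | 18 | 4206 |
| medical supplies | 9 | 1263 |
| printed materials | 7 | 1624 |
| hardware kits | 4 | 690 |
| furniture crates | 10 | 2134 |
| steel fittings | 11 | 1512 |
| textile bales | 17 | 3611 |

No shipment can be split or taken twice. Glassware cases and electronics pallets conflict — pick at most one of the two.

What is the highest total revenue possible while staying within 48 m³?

Best packing: bottled goods + cable drums + paper rolls + printed materials + hardware kits — 48 m³, 11390 total.
Next best is cable drums + paper rolls + hardware kits + furniture crates at 11334 (48 m³) — short by 56.

11390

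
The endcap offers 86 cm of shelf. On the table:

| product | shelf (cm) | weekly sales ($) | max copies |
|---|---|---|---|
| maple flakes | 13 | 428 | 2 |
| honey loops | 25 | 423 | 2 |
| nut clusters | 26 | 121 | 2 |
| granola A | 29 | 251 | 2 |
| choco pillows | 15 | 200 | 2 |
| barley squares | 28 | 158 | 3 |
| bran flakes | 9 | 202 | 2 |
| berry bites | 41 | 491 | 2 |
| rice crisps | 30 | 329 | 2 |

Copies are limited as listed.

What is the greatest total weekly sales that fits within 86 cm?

1904

Taking the top-ratio products first gives 2×maple flakes + honey loops + choco pillows + 2×bran flakes for 1883 (84 cm).
The 24 cm tied up in choco pillows and bran flakes is better spent on honey loops — total rises to 1904 (85 cm).
Every other selection either busts 86 cm or exceeds an availability limit or fails to beat 1904.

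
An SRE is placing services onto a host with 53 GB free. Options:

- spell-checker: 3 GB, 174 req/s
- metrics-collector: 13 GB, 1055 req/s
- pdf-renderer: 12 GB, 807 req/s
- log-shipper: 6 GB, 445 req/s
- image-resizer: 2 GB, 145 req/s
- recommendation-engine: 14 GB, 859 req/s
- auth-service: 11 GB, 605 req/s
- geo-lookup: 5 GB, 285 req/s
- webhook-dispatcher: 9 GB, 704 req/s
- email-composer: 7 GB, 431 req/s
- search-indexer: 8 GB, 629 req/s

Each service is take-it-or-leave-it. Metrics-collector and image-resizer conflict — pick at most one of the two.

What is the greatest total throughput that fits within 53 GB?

3925

Best packing: metrics-collector + pdf-renderer + log-shipper + geo-lookup + webhook-dispatcher + search-indexer — 53 GB, 3925 total.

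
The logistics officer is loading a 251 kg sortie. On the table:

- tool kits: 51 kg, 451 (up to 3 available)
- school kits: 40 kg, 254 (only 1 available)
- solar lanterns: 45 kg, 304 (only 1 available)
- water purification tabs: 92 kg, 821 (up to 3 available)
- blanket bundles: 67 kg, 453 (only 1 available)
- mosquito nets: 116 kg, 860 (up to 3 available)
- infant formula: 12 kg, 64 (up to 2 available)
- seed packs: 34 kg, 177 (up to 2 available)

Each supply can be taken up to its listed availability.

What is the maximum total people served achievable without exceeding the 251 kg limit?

2174

Taking the top-ratio supplies first gives tool kits + 2×water purification tabs + infant formula for 2157 (247 kg).
Dropping water purification tabs and infant formula frees 104 kg; slotting in 2×tool kits (102 kg) lifts the total to 2174 at 245 kg.
The spare 6 kg is too small for any remaining supply, and no exchange beats 2174.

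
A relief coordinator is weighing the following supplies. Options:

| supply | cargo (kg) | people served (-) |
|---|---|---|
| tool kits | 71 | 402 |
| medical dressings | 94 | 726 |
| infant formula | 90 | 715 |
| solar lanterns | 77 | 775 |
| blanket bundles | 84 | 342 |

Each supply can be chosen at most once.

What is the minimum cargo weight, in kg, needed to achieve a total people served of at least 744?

Need the lightest bundle worth ≥ 744.
solar lanterns: 775 people served at 77 kg.
Any bundle with less than 77 kg falls short of 744.

77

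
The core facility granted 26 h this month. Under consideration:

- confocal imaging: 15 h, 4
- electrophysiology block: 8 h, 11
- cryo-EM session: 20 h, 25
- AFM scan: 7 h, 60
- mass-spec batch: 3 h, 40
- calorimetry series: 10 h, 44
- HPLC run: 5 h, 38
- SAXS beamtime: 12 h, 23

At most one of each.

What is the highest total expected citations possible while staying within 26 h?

182

Density check — mass-spec batch 13.33, AFM scan 8.57, HPLC run 7.60, calorimetry series 4.40 are the best per h.
Best packing: AFM scan + mass-spec batch + calorimetry series + HPLC run — 25 h, 182 total.
Nothing else within 26 h beats 182.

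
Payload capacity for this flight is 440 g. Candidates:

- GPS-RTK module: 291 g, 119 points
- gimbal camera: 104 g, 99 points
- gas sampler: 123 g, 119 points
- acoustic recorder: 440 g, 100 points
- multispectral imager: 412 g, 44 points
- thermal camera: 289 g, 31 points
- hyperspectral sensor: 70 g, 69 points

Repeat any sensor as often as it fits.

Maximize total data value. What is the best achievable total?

426

Ranking by ratio (data value/g): hyperspectral sensor 0.99, gas sampler 0.97, gimbal camera 0.95, GPS-RTK module 0.41.
Filling by ratio: 6×hyperspectral sensor for 414, with 20 g left unused.
The 350 g tied up in 5×hyperspectral sensor is better spent on 3×gas sampler — total rises to 426 (439 g).
That's the maximum — no swap from here does better than 426.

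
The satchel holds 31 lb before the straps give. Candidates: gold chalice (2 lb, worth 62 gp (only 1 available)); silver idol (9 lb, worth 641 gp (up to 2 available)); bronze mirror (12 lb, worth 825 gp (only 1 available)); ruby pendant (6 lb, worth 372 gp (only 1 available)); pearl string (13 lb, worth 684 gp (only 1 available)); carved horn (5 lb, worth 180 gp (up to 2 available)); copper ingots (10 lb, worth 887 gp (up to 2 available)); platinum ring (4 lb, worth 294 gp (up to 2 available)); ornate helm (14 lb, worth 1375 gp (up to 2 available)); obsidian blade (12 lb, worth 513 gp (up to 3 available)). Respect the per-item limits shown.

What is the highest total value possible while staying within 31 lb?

2812

Ranking by ratio (value/lb): ornate helm 98.21, copper ingots 88.70, platinum ring 73.50, silver idol 71.22.
Best packing: gold chalice + 2×ornate helm — 30 lb, 2812 total.
That's the maximum — no swap from here does better than 2812.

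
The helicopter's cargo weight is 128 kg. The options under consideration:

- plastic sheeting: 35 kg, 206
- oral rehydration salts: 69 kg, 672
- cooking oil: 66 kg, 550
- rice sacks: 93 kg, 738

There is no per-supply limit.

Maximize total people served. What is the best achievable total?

944

By people served per kg: oral rehydration salts 9.74, cooking oil 8.33, rice sacks 7.94, plastic sheeting 5.89 lead.
The ratio heuristic lands on plastic sheeting + oral rehydration salts (878) but leaves 24 kg idle.
Replace oral rehydration salts with rice sacks: the trade gains 66 net, giving 944 at 128 kg.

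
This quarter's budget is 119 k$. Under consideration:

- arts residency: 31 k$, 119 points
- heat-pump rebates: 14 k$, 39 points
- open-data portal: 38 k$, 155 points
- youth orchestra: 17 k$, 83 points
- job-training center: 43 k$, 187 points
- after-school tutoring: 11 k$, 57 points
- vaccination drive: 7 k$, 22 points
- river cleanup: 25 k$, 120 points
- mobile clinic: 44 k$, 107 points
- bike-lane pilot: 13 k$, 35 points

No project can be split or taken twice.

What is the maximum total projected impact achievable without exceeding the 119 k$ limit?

A density-first pass picks heat-pump rebates + youth orchestra + job-training center + after-school tutoring + vaccination drive + river cleanup — 508 at 117 k$.
Replace heat-pump rebates and youth orchestra and vaccination drive with open-data portal: the trade gains 11 net, giving 519 at 117 k$.

519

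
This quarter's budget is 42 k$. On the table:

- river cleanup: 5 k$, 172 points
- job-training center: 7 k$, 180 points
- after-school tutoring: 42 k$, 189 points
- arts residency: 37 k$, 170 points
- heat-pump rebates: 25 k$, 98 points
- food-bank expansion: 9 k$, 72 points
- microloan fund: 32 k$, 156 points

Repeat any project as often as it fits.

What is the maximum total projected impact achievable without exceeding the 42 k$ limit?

1384

By projected impact per k$: river cleanup 34.40, job-training center 25.71, food-bank expansion 8.00, microloan fund 4.88 lead.
Filling by ratio: 8×river cleanup for 1376, with 2 k$ left unused.
Dropping river cleanup frees 5 k$; slotting in job-training center (7 k$) lifts the total to 1384 at 42 k$.
Nothing else within 42 k$ beats 1384.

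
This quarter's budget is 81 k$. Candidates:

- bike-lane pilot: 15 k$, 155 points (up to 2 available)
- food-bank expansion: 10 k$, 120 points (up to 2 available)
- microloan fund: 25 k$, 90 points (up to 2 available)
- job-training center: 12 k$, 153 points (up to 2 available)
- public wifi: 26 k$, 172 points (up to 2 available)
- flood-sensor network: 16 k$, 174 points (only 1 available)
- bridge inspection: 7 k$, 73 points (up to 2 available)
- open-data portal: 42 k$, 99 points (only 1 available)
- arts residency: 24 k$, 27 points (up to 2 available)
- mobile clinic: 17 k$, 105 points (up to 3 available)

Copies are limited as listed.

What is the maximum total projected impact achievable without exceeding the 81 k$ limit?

Taking the top-ratio projects first gives 2×food-bank expansion + 2×job-training center + flood-sensor network + 2×bridge inspection for 866 (74 k$).
Dropping flood-sensor network and bridge inspection frees 23 k$; slotting in 2×bike-lane pilot (30 k$) lifts the total to 929 at 81 k$.
That's the maximum — no swap from here does better than 929.

929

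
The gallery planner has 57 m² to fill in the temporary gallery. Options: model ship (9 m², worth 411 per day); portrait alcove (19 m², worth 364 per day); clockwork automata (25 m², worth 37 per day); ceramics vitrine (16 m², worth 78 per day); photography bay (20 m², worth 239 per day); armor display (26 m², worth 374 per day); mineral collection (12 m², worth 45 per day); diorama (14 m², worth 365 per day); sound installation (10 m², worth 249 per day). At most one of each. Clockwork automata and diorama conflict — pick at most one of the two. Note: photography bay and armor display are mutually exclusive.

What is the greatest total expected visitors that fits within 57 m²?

Ranking by ratio (expected visitors/m²): model ship 45.67, diorama 26.07, sound installation 24.90, portrait alcove 19.16.
The ratio ordering already packs tightly: model ship + portrait alcove + diorama + sound installation, 52 m², 1389.
That's the maximum — no feasible swap from here does better than 1389.

1389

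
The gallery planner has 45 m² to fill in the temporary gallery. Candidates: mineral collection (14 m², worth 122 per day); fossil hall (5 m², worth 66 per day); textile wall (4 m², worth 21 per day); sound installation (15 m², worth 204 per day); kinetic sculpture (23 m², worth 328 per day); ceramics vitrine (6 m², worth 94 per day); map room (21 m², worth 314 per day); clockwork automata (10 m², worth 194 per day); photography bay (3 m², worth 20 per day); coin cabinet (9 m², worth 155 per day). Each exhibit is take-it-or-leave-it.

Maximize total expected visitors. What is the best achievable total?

Density check — clockwork automata 19.40, coin cabinet 17.22, ceramics vitrine 15.67, map room 14.95 are the best per m².
Greedy by ratio would take fossil hall + sound installation + ceramics vitrine + clockwork automata + coin cabinet: 45 m² used, total 713.
Replace sound installation and ceramics vitrine with map room: the trade gains 16 net, giving 729 at 45 m².
Nothing else within 45 m² beats 729.

729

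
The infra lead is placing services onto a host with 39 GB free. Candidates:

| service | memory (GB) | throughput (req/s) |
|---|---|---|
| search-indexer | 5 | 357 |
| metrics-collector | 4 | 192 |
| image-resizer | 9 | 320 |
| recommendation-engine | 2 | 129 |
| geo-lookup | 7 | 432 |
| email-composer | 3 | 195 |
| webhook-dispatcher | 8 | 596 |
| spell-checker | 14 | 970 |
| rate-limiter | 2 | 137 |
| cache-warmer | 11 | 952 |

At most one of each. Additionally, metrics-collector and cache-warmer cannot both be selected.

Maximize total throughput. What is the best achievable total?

2875

By throughput per GB: cache-warmer 86.55, webhook-dispatcher 74.50, search-indexer 71.40 lead.
Best packing: search-indexer + webhook-dispatcher + spell-checker + cache-warmer — 38 GB, 2875 total.
The closest alternative, email-composer + webhook-dispatcher + spell-checker + rate-limiter + cache-warmer, reaches only 2850.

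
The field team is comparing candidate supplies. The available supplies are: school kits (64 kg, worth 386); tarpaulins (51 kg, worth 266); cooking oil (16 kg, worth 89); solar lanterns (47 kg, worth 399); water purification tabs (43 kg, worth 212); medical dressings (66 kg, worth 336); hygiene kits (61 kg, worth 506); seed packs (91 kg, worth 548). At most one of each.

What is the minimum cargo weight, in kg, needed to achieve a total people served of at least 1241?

Look for the lowest-cargo combination reaching 1241.
school kits + solar lanterns + hygiene kits: 1291 people served at 172 kg.
Below 172 kg the best achievable stays under 1241.

172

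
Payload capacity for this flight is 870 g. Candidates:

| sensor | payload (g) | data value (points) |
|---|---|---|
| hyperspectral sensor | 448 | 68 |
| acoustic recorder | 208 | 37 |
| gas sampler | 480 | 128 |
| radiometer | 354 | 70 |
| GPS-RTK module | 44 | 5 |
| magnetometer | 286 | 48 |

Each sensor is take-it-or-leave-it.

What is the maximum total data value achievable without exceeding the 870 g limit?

Taking gas sampler + radiometer: 834 g used, 198 in data value.
The closest alternative, gas sampler + GPS-RTK module + magnetometer, reaches only 181.

198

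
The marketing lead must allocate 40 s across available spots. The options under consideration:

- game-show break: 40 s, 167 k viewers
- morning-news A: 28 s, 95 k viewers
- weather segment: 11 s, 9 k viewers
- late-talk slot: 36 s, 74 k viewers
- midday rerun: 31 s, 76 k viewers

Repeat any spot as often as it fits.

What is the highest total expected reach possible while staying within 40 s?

By expected reach per s: game-show break 4.17, morning-news A 3.39, midday rerun 2.45, late-talk slot 2.06 lead.
Game-show break uses 40 of the 40 s and totals 167.
Nothing else within 40 s beats 167.

167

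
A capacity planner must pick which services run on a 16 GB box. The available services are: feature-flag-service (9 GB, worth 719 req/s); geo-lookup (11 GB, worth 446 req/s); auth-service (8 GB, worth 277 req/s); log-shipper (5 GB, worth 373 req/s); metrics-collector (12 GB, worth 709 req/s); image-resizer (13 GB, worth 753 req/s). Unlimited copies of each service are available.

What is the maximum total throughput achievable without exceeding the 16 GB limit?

1119

Taking the top-ratio services first gives feature-flag-service + log-shipper for 1092 (14 GB).
The 9 GB tied up in feature-flag-service is better spent on 2×log-shipper — total rises to 1119 (15 GB).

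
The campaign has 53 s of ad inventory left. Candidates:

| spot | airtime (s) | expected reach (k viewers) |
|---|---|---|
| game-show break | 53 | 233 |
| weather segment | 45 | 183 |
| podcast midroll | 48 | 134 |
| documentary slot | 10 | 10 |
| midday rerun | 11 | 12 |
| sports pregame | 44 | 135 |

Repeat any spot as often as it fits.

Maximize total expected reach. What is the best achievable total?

233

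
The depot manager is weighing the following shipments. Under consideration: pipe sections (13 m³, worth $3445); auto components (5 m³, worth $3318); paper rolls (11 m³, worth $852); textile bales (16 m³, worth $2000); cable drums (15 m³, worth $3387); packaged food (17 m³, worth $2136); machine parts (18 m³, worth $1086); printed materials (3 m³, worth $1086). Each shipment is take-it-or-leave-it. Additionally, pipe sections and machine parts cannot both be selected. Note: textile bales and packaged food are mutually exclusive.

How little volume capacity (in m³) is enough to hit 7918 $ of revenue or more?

31

Need the lightest bundle worth ≥ 7918.
Taking pipe sections + cable drums + printed materials gives 7918 (≥ 7918) for 31 m³.
Below 31 m³ the best achievable stays under 7918.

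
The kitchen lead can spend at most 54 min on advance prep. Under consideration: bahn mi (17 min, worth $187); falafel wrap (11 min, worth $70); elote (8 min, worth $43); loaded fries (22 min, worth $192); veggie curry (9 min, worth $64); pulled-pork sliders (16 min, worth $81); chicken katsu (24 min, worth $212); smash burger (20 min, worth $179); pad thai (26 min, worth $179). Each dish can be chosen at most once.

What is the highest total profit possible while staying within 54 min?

Taking bahn mi + elote + veggie curry + smash burger: 54 min used, 473 in profit.
Every other selection either busts 54 min or fails to beat 473.

473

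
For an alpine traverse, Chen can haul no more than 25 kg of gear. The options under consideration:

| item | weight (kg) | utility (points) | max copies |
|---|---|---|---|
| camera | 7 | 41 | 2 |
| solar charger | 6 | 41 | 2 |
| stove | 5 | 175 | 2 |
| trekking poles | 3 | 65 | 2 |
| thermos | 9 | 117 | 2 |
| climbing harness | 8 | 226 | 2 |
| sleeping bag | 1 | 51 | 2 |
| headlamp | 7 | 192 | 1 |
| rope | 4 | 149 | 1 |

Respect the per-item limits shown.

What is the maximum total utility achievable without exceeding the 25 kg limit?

827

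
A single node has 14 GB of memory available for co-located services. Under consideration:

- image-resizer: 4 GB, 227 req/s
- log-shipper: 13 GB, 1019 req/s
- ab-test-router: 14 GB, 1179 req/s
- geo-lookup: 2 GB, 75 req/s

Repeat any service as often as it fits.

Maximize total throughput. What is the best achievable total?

1179

Best packing: ab-test-router — 14 GB, 1179 total.
That's the maximum — no swap from here does better than 1179.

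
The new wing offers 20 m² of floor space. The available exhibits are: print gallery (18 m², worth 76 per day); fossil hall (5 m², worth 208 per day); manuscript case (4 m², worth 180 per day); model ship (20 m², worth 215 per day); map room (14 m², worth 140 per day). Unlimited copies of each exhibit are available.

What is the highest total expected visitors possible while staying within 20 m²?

Ranking by ratio (expected visitors/m²): manuscript case 45.00, fossil hall 41.60, model ship 10.75.
The ratio ordering already packs tightly: 5×manuscript case, 20 m², 900.
That's the maximum — no swap from here does better than 900.

900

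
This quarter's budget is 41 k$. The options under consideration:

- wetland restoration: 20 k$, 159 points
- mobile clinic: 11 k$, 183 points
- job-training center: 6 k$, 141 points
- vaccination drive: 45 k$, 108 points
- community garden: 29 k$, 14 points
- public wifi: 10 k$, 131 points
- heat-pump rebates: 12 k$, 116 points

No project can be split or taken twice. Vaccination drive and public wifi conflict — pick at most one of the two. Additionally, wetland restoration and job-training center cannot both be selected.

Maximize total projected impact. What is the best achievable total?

Density check — job-training center 23.50, mobile clinic 16.64, public wifi 13.10, heat-pump rebates 9.67 are the best per k$.
Best packing: mobile clinic + job-training center + public wifi + heat-pump rebates — 39 k$, 571 total.

571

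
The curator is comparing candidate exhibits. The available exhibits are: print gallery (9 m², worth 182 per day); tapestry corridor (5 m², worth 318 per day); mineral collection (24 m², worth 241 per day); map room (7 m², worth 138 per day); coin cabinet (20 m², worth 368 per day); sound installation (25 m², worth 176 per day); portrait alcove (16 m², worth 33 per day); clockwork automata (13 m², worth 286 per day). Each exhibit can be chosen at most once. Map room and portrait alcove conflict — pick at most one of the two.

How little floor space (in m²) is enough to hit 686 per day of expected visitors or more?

25

Look for the lowest-floor combination reaching 686.
tapestry corridor + coin cabinet: 686 expected visitors at 25 m².
No combination under 25 m² hits 686.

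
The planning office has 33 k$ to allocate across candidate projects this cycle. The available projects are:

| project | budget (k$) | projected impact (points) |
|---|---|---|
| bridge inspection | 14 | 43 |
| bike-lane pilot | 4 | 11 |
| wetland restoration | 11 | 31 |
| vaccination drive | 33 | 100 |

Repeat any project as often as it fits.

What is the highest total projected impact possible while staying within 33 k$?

The ratio heuristic lands on 2×bridge inspection + bike-lane pilot (97) but leaves 1 k$ idle.
Replace 2×bridge inspection and bike-lane pilot with vaccination drive: the trade gains 3 net, giving 100 at 33 k$.
That's the maximum — no swap from here does better than 100.

100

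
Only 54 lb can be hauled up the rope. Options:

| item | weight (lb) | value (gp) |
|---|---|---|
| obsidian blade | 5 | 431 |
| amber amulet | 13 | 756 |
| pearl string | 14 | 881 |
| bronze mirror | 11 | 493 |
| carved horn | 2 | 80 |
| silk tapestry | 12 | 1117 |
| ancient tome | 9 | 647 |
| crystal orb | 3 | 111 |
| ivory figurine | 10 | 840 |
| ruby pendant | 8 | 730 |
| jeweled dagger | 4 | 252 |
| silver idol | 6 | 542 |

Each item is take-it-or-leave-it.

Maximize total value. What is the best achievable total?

Obsidian blade + silk tapestry + ancient tome + ivory figurine + ruby pendant + jeweled dagger + silver idol uses 54 of the 54 lb and totals 4559.

4559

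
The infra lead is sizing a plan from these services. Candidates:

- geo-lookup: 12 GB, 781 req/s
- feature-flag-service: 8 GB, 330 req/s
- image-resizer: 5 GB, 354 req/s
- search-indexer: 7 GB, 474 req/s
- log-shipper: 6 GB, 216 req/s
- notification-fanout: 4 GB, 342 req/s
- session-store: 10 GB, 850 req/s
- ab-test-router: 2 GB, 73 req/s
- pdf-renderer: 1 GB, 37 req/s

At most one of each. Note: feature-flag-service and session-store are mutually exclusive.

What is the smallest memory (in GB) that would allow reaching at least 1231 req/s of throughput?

Need the lightest bundle worth ≥ 1231.
notification-fanout + session-store + ab-test-router reaches 1265 using 16 GB.
Any bundle with less than 16 GB falls short of 1231.

16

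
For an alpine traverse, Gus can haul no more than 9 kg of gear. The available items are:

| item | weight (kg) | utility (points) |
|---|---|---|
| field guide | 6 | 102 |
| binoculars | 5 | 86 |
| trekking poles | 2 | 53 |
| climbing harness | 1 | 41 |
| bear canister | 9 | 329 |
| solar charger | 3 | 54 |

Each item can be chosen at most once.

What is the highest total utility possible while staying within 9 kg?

329

Filling by ratio: trekking poles + climbing harness + solar charger for 148, with 3 kg left unused.
Replace trekking poles and climbing harness and solar charger with bear canister: the trade gains 181 net, giving 329 at 9 kg.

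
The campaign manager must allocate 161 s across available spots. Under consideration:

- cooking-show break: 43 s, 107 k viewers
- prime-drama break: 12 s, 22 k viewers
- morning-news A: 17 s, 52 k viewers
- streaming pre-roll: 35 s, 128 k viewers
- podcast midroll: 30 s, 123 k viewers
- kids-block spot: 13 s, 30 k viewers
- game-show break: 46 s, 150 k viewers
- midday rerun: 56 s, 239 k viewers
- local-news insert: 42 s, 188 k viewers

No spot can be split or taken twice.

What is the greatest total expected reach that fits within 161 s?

632

Ranking by ratio (expected reach/s): local-news insert 4.48, midday rerun 4.27, podcast midroll 4.10.
Taking morning-news A + podcast midroll + kids-block spot + midday rerun + local-news insert: 158 s used, 632 in expected reach.
Runner-up morning-news A + game-show break + midday rerun + local-news insert tops out at 629.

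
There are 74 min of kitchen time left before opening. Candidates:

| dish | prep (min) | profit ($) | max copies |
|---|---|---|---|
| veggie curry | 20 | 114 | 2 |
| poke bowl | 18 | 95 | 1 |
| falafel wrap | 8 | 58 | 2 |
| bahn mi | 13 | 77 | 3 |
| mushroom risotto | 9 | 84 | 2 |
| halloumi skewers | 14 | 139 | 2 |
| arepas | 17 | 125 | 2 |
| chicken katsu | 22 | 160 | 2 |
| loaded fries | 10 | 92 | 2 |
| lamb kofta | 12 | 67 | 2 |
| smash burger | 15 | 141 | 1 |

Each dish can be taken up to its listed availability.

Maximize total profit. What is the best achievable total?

688

The ratio heuristic lands on 2×mushroom risotto + 2×halloumi skewers + loaded fries + smash burger (679) but leaves 3 min idle.
Replace smash burger with falafel wrap + loaded fries: the trade gains 9 net, giving 688 at 74 min.
Every other selection either busts 74 min or exceeds an availability limit or fails to beat 688.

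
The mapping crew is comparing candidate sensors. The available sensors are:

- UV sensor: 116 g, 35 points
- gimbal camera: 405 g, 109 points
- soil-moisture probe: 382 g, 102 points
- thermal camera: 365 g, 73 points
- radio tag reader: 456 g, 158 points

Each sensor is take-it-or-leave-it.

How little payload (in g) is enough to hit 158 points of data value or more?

Need the lightest bundle worth ≥ 158.
Taking radio tag reader gives 158 (≥ 158) for 456 g.
Any bundle with less than 456 g falls short of 158.

456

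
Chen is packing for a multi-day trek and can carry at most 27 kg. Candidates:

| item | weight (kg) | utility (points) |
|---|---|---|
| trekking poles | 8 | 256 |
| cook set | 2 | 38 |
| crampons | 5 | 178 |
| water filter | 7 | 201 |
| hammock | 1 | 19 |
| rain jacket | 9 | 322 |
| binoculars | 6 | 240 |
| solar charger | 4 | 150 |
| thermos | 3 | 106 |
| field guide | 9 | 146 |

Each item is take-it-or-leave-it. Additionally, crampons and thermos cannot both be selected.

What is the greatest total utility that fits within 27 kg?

968

Taking trekking poles + rain jacket + binoculars + solar charger: 27 kg used, 968 in utility.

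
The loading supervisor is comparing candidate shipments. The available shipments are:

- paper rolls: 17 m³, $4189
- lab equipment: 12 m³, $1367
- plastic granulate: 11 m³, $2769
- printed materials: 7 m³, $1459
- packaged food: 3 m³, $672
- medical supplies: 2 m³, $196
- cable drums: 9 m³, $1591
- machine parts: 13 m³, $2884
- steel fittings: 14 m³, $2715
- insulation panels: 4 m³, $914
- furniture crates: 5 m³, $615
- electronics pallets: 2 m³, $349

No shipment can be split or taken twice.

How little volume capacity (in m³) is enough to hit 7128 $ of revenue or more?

Need the lightest bundle worth ≥ 7128.
Taking paper rolls + plastic granulate + medical supplies gives 7154 (≥ 7128) for 30 m³.
Below 30 m³ the best achievable stays under 7128.

30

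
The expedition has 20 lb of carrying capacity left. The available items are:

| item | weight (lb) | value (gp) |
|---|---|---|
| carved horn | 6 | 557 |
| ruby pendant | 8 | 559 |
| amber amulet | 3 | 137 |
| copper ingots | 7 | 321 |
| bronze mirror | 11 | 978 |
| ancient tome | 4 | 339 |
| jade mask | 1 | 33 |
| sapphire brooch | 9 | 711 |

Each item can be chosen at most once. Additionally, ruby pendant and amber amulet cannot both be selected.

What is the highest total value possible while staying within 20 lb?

Density check — carved horn 92.83, bronze mirror 88.91, ancient tome 84.75 are the best per lb.
Greedy by ratio would take carved horn + amber amulet + bronze mirror: 20 lb used, total 1672.
Replace carved horn and amber amulet with sapphire brooch: the trade gains 17 net, giving 1689 at 20 lb.
That's the maximum — no feasible swap from here does better than 1689.

1689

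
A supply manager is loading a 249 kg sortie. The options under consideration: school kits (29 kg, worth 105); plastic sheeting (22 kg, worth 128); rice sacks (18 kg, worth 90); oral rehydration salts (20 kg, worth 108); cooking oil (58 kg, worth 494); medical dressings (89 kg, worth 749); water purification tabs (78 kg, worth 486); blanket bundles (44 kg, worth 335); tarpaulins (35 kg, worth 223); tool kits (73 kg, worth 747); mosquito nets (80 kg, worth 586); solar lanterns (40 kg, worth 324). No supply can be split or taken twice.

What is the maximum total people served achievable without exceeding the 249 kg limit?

2155

A density-first pass picks plastic sheeting + cooking oil + medical dressings + tool kits — 2118 at 242 kg.
Replace plastic sheeting and cooking oil with blanket bundles + solar lanterns: the trade gains 37 net, giving 2155 at 246 kg.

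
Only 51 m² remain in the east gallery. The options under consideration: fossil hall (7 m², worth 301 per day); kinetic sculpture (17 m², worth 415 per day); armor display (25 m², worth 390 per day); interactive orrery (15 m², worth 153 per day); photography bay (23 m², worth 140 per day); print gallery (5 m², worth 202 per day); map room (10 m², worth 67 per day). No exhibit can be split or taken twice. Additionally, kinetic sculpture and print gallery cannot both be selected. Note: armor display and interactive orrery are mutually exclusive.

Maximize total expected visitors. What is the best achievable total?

1106

Ranking by ratio (expected visitors/m²): fossil hall 43.00, print gallery 40.40, kinetic sculpture 24.41.
Taking fossil hall + kinetic sculpture + armor display: 49 m² used, 1106 in expected visitors.
The closest alternative, fossil hall + armor display + print gallery + map room, reaches only 960.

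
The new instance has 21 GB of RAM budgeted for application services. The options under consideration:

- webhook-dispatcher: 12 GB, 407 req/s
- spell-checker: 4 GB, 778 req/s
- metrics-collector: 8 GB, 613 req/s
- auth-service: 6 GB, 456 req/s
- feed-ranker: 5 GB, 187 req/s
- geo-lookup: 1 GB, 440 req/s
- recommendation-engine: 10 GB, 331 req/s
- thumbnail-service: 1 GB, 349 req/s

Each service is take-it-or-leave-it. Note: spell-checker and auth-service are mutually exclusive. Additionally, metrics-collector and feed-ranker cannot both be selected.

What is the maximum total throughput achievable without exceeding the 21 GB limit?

2180

Best packing: spell-checker + metrics-collector + geo-lookup + thumbnail-service — 14 GB, 2180 total.
The closest alternative, spell-checker + feed-ranker + geo-lookup + recommendation-engine + thumbnail-service, reaches only 2085.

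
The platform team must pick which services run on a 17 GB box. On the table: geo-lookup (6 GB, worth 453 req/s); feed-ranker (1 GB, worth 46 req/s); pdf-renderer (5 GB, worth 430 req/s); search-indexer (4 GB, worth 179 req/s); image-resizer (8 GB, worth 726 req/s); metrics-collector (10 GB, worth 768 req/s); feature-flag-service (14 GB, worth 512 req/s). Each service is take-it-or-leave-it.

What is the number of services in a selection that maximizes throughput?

Best achievable throughput is 1335.
For example pdf-renderer + search-indexer + image-resizer achieves it, using 17 GB.
Any selection reaching 1335 contains exactly 3 services.

3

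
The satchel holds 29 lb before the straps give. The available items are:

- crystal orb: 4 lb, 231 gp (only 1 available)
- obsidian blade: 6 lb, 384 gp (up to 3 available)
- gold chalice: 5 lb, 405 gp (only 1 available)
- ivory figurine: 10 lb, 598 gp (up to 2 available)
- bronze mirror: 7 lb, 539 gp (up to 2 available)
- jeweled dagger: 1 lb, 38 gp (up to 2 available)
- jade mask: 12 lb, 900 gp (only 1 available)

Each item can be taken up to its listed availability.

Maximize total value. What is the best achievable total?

Taking the top-ratio items first gives crystal orb + obsidian blade + gold chalice + 2×bronze mirror for 2098 (29 lb).
Replace obsidian blade and bronze mirror with jeweled dagger + jade mask: the trade gains 15 net, giving 2113 at 29 lb.
Every other selection either busts 29 lb or exceeds an availability limit or fails to beat 2113.

2113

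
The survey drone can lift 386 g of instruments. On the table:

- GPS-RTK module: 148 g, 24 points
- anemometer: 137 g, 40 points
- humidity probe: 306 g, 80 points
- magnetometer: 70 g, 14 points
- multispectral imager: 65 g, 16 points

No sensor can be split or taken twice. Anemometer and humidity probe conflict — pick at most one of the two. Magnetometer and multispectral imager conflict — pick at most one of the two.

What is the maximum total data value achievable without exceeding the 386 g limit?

Best packing: humidity probe + multispectral imager — 371 g, 96 total.

96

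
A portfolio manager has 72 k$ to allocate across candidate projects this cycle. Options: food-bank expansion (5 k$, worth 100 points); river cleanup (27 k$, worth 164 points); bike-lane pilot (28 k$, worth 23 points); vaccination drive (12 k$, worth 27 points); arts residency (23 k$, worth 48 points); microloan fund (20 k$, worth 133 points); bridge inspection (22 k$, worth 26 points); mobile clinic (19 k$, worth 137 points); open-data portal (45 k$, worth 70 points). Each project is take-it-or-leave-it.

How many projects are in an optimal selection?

The maximum projected impact within 72 k$ is 534.
For example food-bank expansion + river cleanup + microloan fund + mobile clinic achieves it, using 71 k$.
All optima have 4 projects.

4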